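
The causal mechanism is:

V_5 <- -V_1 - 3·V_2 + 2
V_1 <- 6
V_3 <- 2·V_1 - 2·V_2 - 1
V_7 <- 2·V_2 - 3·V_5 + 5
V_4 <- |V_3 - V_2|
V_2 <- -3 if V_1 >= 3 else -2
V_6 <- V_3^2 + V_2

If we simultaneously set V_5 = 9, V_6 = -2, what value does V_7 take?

-28

Under do(V_5 = 9, V_6 = -2), each intervened variable's structural equation is replaced by its fixed value.
V_2 = -3 if V_1 >= 3 else -2  [with V_1=6]  = -3
V_7 = 2·V_2 - 3·V_5 + 5  [with V_2=-3, V_5=9]  = -28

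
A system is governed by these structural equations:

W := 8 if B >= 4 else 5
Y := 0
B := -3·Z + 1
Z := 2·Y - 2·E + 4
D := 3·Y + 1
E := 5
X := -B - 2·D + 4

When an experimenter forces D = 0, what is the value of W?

The intervention breaks the incoming arrows to D: D := 3·Y + 1 no longer applies, and D = 0.
No directed path runs from D to W, so W keeps its natural value.
Z = 2·Y - 2·E + 4  [with Y=0, E=5]  = -6
B = -3·Z + 1  [with Z=-6]  = 19
W = 8 if B >= 4 else 5  [with B=19]  = 8

8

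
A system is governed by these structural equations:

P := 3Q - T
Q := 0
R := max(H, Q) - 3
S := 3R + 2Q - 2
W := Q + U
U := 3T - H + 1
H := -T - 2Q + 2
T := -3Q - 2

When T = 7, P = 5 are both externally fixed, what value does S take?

-11

Under do(T = 7, P = 5), each intervened variable's structural equation is replaced by its fixed value.
H = -T - 2Q + 2  [with T=7, Q=0]  = -5
R = max(H, Q) - 3  [with H=-5, Q=0]  = -3
S = 3R + 2Q - 2  [with R=-3, Q=0]  = -11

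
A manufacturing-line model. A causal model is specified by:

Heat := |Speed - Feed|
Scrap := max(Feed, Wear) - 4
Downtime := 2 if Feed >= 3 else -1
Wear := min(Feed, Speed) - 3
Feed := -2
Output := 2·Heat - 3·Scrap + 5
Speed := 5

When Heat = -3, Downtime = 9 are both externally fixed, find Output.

Under do(Heat = -3, Downtime = 9), each intervened variable's structural equation is replaced by its fixed value.
Wear = min(Feed, Speed) - 3  [with Feed=-2, Speed=5]  = -5
Scrap = max(Feed, Wear) - 4  [with Feed=-2, Wear=-5]  = -6
Output = 2·Heat - 3·Scrap + 5  [with Heat=-3, Scrap=-6]  = 17

17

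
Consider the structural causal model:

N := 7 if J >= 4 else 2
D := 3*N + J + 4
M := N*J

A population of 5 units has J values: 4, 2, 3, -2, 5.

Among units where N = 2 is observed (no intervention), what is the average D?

Conditioning on N=2 selects the 3 unit(s) with J ∈ {2, 3, -2}. Their D values: 12, 13, 8. Mean = 11.

11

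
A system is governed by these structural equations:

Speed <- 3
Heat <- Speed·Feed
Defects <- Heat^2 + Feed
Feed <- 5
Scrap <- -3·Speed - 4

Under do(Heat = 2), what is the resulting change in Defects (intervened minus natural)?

The intervention breaks the incoming arrows to Heat: Heat <- Speed·Feed no longer applies, and Heat = 2.
Defects = Heat^2 + Feed  [with Heat=2, Feed=5]  = 9
Without intervention: Heat = Speed·Feed  [with Speed=3, Feed=5]  = 15; Defects = Heat^2 + Feed  [with Heat=15, Feed=5]  = 230.
Change = 9 − 230 = -221.

-221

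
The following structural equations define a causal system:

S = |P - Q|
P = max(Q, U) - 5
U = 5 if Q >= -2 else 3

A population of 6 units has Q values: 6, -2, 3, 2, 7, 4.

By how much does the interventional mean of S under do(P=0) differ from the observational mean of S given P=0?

1.25

Every unit gets P=0 under the intervention. S values become 6, 2, 3, 2, 7, 4; E[S|do(P=0)] = 4.
Observing P=0 restricts to units where P's equation naturally yields 0: Q ∈ {-2, 3, 2, 4}. In that subpopulation S = 2, 3, 2, 4, mean 2.75.
Difference = 4 − 2.75 = 1.25.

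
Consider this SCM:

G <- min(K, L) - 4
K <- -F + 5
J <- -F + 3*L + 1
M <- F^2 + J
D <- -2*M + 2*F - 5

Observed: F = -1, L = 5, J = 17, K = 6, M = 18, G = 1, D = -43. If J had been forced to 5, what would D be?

-19

The intervention breaks the incoming arrows to J: J <- -F + 3*L + 1 no longer applies, and J = 5.
M = F^2 + J  [with F=-1, J=5]  = 6
D = -2*M + 2*F - 5  [with M=6, F=-1]  = -19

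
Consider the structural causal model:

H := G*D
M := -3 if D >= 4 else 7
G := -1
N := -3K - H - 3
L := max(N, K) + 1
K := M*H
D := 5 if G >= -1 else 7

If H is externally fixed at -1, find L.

4

The intervention breaks the incoming arrows to H: H := G*D no longer applies, and H = -1.
D = 5 if G >= -1 else 7  [with G=-1]  = 5
M = -3 if D >= 4 else 7  [with D=5]  = -3
K = M*H  [with M=-3, H=-1]  = 3
N = -3K - H - 3  [with K=3, H=-1]  = -11
L = max(N, K) + 1  [with N=-11, K=3]  = 4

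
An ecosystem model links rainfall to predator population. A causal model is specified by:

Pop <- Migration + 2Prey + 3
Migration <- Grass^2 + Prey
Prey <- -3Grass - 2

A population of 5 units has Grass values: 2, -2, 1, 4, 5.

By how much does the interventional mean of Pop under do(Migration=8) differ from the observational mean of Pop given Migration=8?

Every unit gets Migration=8 under the intervention. Pop values become -5, 19, 1, -17, -23; E[Pop|do(Migration=8)] = -5.
E[Pop|Migration=8] averages over only the 2 units with Migration=8 (Grass = -2, 5): Pop = 19, -23, mean -2.
Difference = -5 − (-2) = -3.

-3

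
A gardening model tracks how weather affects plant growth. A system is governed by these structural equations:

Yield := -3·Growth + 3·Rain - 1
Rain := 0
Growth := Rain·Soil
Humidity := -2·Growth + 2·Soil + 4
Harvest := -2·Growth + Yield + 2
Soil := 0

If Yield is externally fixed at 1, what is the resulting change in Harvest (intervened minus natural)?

2

The intervention breaks the incoming arrows to Yield: Yield := -3·Growth + 3·Rain - 1 no longer applies, and Yield = 1.
Growth = Rain·Soil  [with Rain=0, Soil=0]  = 0
Harvest = -2·Growth + Yield + 2  [with Growth=0, Yield=1]  = 3
Without intervention: Growth = Rain·Soil  [with Rain=0, Soil=0]  = 0; Yield = -3·Growth + 3·Rain - 1  [with Growth=0, Rain=0]  = -1; Harvest = -2·Growth + Yield + 2  [with Growth=0, Yield=-1]  = 1.
Change = 3 − 1 = 2.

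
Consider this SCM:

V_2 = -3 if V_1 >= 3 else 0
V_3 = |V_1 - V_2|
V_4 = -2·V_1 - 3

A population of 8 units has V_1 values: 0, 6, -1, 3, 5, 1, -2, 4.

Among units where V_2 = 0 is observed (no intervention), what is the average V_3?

Conditioning on V_2=0 selects the 4 unit(s) with V_1 ∈ {0, -1, 1, -2}. Their V_3 values: 0, 1, 1, 2. Mean = 1.

1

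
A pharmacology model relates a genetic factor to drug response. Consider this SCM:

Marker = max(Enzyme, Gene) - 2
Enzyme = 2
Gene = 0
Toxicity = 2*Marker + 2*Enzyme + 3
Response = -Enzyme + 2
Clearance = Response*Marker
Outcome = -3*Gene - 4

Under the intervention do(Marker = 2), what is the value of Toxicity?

11

do(Marker=2) replaces the equation Marker = max(Enzyme, Gene) - 2 with the constant Marker = 2.
Toxicity = 2*Marker + 2*Enzyme + 3  [with Marker=2, Enzyme=2]  = 11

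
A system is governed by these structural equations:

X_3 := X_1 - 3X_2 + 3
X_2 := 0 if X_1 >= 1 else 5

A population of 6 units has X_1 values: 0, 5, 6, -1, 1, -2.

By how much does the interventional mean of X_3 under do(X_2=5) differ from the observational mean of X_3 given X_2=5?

2.5

Every unit gets X_2=5 under the intervention. X_3 values become -12, -7, -6, -13, -11, -14; E[X_3|do(X_2=5)] = -10.5.
Observing X_2=5 restricts to units where X_2's equation naturally yields 5: X_1 ∈ {0, -1, -2}. In that subpopulation X_3 = -12, -13, -14, mean -13.
Difference = -10.5 − (-13) = 2.5.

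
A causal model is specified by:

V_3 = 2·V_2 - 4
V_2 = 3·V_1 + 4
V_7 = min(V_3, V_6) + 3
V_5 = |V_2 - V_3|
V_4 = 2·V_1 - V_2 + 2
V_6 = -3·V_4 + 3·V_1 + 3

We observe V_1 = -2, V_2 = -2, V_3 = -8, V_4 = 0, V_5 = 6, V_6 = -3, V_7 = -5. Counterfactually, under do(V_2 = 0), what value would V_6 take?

Under do(V_2=0), the mechanism V_2 = 3·V_1 + 4 is discarded; V_2 is fixed at 0.
V_4 = 2·V_1 - V_2 + 2  [with V_1=-2, V_2=0]  = -2
V_6 = -3·V_4 + 3·V_1 + 3  [with V_4=-2, V_1=-2]  = 3

3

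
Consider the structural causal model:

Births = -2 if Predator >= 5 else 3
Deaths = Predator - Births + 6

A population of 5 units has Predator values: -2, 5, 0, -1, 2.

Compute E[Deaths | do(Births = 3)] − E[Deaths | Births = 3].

Every unit gets Births=3 under the intervention. Deaths values become 1, 8, 3, 2, 5; E[Deaths|do(Births=3)] = 3.8.
Conditioning on Births=3 selects the 4 unit(s) with Predator ∈ {-2, 0, -1, 2}. Their Deaths values: 1, 3, 2, 5. Mean = 2.75.
Difference = 3.8 − 2.75 = 1.05.

1.05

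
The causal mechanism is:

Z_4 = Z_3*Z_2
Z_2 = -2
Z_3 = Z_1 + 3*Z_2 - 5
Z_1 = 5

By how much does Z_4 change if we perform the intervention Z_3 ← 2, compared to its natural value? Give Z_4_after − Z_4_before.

-16

The intervention breaks the incoming arrows to Z_3: Z_3 = Z_1 + 3*Z_2 - 5 no longer applies, and Z_3 = 2.
Z_4 = Z_3*Z_2  [with Z_3=2, Z_2=-2]  = -4
Without intervention: Z_3 = Z_1 + 3*Z_2 - 5  [with Z_1=5, Z_2=-2]  = -6; Z_4 = Z_3*Z_2  [with Z_3=-6, Z_2=-2]  = 12.
Change = -4 − 12 = -16.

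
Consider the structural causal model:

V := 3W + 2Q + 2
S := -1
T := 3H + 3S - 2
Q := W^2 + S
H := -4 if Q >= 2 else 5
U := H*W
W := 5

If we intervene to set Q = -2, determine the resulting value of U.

25

The intervention breaks the incoming arrows to Q: Q := W^2 + S no longer applies, and Q = -2.
H = -4 if Q >= 2 else 5  [with Q=-2]  = 5
U = H*W  [with H=5, W=5]  = 25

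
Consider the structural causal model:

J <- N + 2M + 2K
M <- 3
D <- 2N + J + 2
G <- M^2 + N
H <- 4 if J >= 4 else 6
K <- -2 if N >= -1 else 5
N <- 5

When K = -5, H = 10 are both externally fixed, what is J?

1

Setting K = -5, H = 10 by intervention discards those variables' equations.
J = N + 2M + 2K  [with N=5, M=3, K=-5]  = 1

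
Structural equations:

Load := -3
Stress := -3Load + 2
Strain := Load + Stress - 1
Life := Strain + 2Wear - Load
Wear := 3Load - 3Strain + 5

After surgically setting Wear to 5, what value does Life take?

20

Intervening sets Wear = 5 and removes its equation (Wear := 3Load - 3Strain + 5).
Stress = -3Load + 2  [with Load=-3]  = 11
Strain = Load + Stress - 1  [with Load=-3, Stress=11]  = 7
Life = Strain + 2Wear - Load  [with Strain=7, Wear=5, Load=-3]  = 20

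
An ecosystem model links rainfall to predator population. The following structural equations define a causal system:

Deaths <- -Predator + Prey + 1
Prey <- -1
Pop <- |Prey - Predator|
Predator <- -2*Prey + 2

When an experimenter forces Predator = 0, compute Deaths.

The intervention breaks the incoming arrows to Predator: Predator <- -2*Prey + 2 no longer applies, and Predator = 0.
Deaths = -Predator + Prey + 1  [with Predator=0, Prey=-1]  = 0

0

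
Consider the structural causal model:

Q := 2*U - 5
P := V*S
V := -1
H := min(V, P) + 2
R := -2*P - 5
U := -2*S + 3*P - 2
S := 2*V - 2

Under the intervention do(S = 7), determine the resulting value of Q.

-79

Under do(S=7), the mechanism S := 2*V - 2 is discarded; S is fixed at 7.
P = V*S  [with V=-1, S=7]  = -7
U = -2*S + 3*P - 2  [with S=7, P=-7]  = -37
Q = 2*U - 5  [with U=-37]  = -79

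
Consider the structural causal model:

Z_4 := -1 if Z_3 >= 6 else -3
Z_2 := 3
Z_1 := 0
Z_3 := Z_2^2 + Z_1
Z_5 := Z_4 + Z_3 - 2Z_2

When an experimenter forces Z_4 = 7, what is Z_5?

Intervening sets Z_4 = 7 and removes its equation (Z_4 := -1 if Z_3 >= 6 else -3).
Z_3 = Z_2^2 + Z_1  [with Z_2=3, Z_1=0]  = 9
Z_5 = Z_4 + Z_3 - 2Z_2  [with Z_4=7, Z_3=9, Z_2=3]  = 10

10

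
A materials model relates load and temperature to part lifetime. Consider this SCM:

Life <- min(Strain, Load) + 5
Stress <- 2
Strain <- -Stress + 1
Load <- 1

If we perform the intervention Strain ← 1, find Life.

The intervention breaks the incoming arrows to Strain: Strain <- -Stress + 1 no longer applies, and Strain = 1.
Life = min(Strain, Load) + 5  [with Strain=1, Load=1]  = 6

6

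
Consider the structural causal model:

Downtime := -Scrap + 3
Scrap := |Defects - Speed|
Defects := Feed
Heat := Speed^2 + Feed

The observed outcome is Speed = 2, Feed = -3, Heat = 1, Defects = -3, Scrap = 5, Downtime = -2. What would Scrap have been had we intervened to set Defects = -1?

3

Intervening sets Defects = -1 and removes its equation (Defects := Feed).
Scrap = |Defects - Speed|  [with Defects=-1, Speed=2]  = 3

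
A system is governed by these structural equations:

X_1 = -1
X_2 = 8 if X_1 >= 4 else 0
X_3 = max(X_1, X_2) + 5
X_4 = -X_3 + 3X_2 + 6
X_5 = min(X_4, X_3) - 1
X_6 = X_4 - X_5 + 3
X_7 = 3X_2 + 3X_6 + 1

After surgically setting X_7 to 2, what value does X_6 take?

4

Intervening sets X_7 = 2 and removes its equation (X_7 = 3X_2 + 3X_6 + 1).
Since X_6 is not a descendant of the intervened variable, it is unaffected.
X_2 = 8 if X_1 >= 4 else 0  [with X_1=-1]  = 0
X_3 = max(X_1, X_2) + 5  [with X_1=-1, X_2=0]  = 5
X_4 = -X_3 + 3X_2 + 6  [with X_3=5, X_2=0]  = 1
X_5 = min(X_4, X_3) - 1  [with X_4=1, X_3=5]  = 0
X_6 = X_4 - X_5 + 3  [with X_4=1, X_5=0]  = 4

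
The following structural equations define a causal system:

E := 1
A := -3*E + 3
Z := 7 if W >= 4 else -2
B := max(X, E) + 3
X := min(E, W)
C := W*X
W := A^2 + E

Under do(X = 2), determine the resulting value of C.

The intervention breaks the incoming arrows to X: X := min(E, W) no longer applies, and X = 2.
A = -3*E + 3  [with E=1]  = 0
W = A^2 + E  [with A=0, E=1]  = 1
C = W*X  [with W=1, X=2]  = 2

2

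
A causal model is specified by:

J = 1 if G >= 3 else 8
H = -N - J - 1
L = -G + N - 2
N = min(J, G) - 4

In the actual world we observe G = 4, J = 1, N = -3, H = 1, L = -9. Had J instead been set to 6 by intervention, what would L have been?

do(J=6) replaces the equation J = 1 if G >= 3 else 8 with the constant J = 6.
N = min(J, G) - 4  [with J=6, G=4]  = 0
L = -G + N - 2  [with G=4, N=0]  = -6

-6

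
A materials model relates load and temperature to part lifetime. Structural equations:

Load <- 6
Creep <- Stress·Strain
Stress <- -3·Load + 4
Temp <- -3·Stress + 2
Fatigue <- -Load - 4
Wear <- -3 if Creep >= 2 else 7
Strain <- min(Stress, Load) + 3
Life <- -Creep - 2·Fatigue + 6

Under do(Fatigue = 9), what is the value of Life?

-166

do(Fatigue=9) replaces the equation Fatigue <- -Load - 4 with the constant Fatigue = 9.
Stress = -3·Load + 4  [with Load=6]  = -14
Strain = min(Stress, Load) + 3  [with Stress=-14, Load=6]  = -11
Creep = Stress·Strain  [with Stress=-14, Strain=-11]  = 154
Life = -Creep - 2·Fatigue + 6  [with Creep=154, Fatigue=9]  = -166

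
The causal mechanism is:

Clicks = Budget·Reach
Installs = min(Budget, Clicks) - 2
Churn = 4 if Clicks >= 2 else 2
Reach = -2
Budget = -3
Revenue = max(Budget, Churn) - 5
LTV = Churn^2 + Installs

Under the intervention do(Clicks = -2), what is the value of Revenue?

The intervention breaks the incoming arrows to Clicks: Clicks = Budget·Reach no longer applies, and Clicks = -2.
Churn = 4 if Clicks >= 2 else 2  [with Clicks=-2]  = 2
Revenue = max(Budget, Churn) - 5  [with Budget=-3, Churn=2]  = -3

-3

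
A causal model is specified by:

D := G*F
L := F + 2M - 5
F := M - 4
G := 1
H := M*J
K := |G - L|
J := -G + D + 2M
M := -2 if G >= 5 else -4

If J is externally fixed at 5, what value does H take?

-20

Intervening sets J = 5 and removes its equation (J := -G + D + 2M).
M = -2 if G >= 5 else -4  [with G=1]  = -4
H = M*J  [with M=-4, J=5]  = -20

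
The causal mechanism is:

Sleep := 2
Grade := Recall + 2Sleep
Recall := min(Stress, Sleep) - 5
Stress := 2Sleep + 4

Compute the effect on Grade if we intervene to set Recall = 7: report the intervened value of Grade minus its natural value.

The intervention breaks the incoming arrows to Recall: Recall := min(Stress, Sleep) - 5 no longer applies, and Recall = 7.
Grade = Recall + 2Sleep  [with Recall=7, Sleep=2]  = 11
Without intervention: Stress = 2Sleep + 4  [with Sleep=2]  = 8; Recall = min(Stress, Sleep) - 5  [with Stress=8, Sleep=2]  = -3; Grade = Recall + 2Sleep  [with Recall=-3, Sleep=2]  = 1.
Change = 11 − 1 = 10.

10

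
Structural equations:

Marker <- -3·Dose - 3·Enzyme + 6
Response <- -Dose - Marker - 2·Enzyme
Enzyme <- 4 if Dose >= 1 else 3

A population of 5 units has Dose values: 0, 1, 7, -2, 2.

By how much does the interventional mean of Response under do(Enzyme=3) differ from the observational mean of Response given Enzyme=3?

5.2

do(Enzyme=3) breaks Enzyme's dependence on Dose. With Enzyme=3 fixed, Response across the units is -3, -1, 11, -7, 1, mean 0.2.
Observing Enzyme=3 restricts to units where Enzyme's equation naturally yields 3: Dose ∈ {0, -2}. In that subpopulation Response = -3, -7, mean -5.
Difference = 0.2 − (-5) = 5.2.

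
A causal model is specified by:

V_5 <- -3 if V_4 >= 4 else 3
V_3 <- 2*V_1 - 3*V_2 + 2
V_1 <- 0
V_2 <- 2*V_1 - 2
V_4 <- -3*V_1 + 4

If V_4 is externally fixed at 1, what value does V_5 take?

Intervening sets V_4 = 1 and removes its equation (V_4 <- -3*V_1 + 4).
V_5 = -3 if V_4 >= 4 else 3  [with V_4=1]  = 3

3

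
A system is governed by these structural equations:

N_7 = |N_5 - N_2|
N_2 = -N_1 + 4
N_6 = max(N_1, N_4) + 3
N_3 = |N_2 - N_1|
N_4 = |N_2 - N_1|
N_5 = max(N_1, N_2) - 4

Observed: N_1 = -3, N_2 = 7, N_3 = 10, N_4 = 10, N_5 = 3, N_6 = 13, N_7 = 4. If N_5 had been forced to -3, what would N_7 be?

Under do(N_5=-3), the mechanism N_5 = max(N_1, N_2) - 4 is discarded; N_5 is fixed at -3.
N_2 = -N_1 + 4  [with N_1=-3]  = 7
N_7 = |N_5 - N_2|  [with N_5=-3, N_2=7]  = 10

10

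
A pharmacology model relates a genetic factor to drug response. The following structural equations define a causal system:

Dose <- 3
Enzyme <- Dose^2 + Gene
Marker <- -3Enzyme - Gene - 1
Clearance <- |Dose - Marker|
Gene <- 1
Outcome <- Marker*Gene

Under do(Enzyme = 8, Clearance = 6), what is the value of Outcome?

Setting Enzyme = 8, Clearance = 6 by intervention discards those variables' equations.
Marker = -3Enzyme - Gene - 1  [with Enzyme=8, Gene=1]  = -26
Outcome = Marker*Gene  [with Marker=-26, Gene=1]  = -26

-26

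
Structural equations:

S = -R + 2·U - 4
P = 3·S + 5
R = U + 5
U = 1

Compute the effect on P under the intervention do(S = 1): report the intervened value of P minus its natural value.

The intervention breaks the incoming arrows to S: S = -R + 2·U - 4 no longer applies, and S = 1.
P = 3·S + 5  [with S=1]  = 8
Without intervention: R = U + 5  [with U=1]  = 6; S = -R + 2·U - 4  [with R=6, U=1]  = -8; P = 3·S + 5  [with S=-8]  = -19.
Change = 8 − (-19) = 27.

27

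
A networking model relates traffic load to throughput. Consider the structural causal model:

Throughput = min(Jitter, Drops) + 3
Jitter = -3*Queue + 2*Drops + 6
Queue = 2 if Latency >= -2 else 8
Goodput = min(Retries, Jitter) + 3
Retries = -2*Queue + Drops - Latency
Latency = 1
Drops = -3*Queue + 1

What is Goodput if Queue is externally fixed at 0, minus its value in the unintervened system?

Under do(Queue=0), the mechanism Queue = 2 if Latency >= -2 else 8 is discarded; Queue is fixed at 0.
Drops = -3*Queue + 1  [with Queue=0]  = 1
Retries = -2*Queue + Drops - Latency  [with Queue=0, Drops=1, Latency=1]  = 0
Jitter = -3*Queue + 2*Drops + 6  [with Queue=0, Drops=1]  = 8
Goodput = min(Retries, Jitter) + 3  [with Retries=0, Jitter=8]  = 3
Without intervention: Queue = 2 if Latency >= -2 else 8  [with Latency=1]  = 2; Drops = -3*Queue + 1  [with Queue=2]  = -5; Retries = -2*Queue + Drops - Latency  [with Queue=2, Drops=-5, Latency=1]  = -10; Jitter = -3*Queue + 2*Drops + 6  [with Queue=2, Drops=-5]  = -10; Goodput = min(Retries, Jitter) + 3  [with Retries=-10, Jitter=-10]  = -7.
Change = 3 − (-7) = 10.

10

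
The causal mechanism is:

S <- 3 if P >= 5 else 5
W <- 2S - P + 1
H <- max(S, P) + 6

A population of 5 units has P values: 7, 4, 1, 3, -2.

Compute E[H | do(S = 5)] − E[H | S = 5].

The intervention sets S=5 in all 5 units regardless of P. Recomputing H per unit gives 13, 11, 11, 11, 11; average 11.4.
Conditioning on S=5 selects the 4 unit(s) with P ∈ {4, 1, 3, -2}. Their H values: 11, 11, 11, 11. Mean = 11.
Difference = 11.4 − 11 = 0.4.

0.4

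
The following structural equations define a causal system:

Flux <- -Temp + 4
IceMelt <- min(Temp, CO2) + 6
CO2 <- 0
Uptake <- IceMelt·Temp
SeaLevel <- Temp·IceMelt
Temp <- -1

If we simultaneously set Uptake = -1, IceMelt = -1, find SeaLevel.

1

Under do(Uptake = -1, IceMelt = -1), each intervened variable's structural equation is replaced by its fixed value.
SeaLevel = Temp·IceMelt  [with Temp=-1, IceMelt=-1]  = 1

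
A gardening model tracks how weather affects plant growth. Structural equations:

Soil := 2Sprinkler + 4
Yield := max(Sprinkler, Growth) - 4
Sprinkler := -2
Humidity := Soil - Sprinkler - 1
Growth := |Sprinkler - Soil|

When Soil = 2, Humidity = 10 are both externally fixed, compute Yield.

0

Setting Soil = 2, Humidity = 10 by intervention discards those variables' equations.
Growth = |Sprinkler - Soil|  [with Sprinkler=-2, Soil=2]  = 4
Yield = max(Sprinkler, Growth) - 4  [with Sprinkler=-2, Growth=4]  = 0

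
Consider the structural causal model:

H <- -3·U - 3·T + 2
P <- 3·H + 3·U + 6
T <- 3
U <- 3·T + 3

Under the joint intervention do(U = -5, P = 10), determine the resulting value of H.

8

The joint intervention fixes U = -5, P = 10, removing each variable's own equation.
H = -3·U - 3·T + 2  [with U=-5, T=3]  = 8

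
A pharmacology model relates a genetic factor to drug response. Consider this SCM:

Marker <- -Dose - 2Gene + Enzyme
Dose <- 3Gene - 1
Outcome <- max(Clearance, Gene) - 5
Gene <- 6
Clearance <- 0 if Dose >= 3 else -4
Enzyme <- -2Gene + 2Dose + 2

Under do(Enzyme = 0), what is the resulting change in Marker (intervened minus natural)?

The intervention breaks the incoming arrows to Enzyme: Enzyme <- -2Gene + 2Dose + 2 no longer applies, and Enzyme = 0.
Dose = 3Gene - 1  [with Gene=6]  = 17
Marker = -Dose - 2Gene + Enzyme  [with Dose=17, Gene=6, Enzyme=0]  = -29
Without intervention: Dose = 3Gene - 1  [with Gene=6]  = 17; Enzyme = -2Gene + 2Dose + 2  [with Gene=6, Dose=17]  = 24; Marker = -Dose - 2Gene + Enzyme  [with Dose=17, Gene=6, Enzyme=24]  = -5.
Change = -29 − (-5) = -24.

-24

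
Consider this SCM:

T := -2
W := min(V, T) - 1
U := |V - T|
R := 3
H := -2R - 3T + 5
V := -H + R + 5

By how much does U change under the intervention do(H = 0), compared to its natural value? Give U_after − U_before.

5

The intervention breaks the incoming arrows to H: H := -2R - 3T + 5 no longer applies, and H = 0.
V = -H + R + 5  [with H=0, R=3]  = 8
U = |V - T|  [with V=8, T=-2]  = 10
Without intervention: H = -2R - 3T + 5  [with R=3, T=-2]  = 5; V = -H + R + 5  [with H=5, R=3]  = 3; U = |V - T|  [with V=3, T=-2]  = 5.
Change = 10 − 5 = 5.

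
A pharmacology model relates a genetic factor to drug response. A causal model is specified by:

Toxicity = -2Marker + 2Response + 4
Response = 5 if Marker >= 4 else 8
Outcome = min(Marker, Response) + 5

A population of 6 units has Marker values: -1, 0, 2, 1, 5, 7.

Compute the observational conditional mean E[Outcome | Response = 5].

10

Observing Response=5 restricts to units where Response's equation naturally yields 5: Marker ∈ {5, 7}. In that subpopulation Outcome = 10, 10, mean 10.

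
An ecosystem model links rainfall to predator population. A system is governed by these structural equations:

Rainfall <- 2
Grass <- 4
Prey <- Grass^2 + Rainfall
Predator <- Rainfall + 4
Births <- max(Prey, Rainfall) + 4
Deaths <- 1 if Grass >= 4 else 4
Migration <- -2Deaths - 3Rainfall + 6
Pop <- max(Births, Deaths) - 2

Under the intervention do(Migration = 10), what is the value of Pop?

20

do(Migration=10) replaces the equation Migration <- -2Deaths - 3Rainfall + 6 with the constant Migration = 10.
Pop is not downstream of the intervention, so its value is determined by the original equations.
Prey = Grass^2 + Rainfall  [with Grass=4, Rainfall=2]  = 18
Births = max(Prey, Rainfall) + 4  [with Prey=18, Rainfall=2]  = 22
Deaths = 1 if Grass >= 4 else 4  [with Grass=4]  = 1
Pop = max(Births, Deaths) - 2  [with Births=22, Deaths=1]  = 20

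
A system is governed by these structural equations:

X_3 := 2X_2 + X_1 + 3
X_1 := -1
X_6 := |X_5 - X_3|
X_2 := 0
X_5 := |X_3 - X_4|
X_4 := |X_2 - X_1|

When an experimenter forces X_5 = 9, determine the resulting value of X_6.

7

The intervention breaks the incoming arrows to X_5: X_5 := |X_3 - X_4| no longer applies, and X_5 = 9.
X_3 = 2X_2 + X_1 + 3  [with X_2=0, X_1=-1]  = 2
X_6 = |X_5 - X_3|  [with X_5=9, X_3=2]  = 7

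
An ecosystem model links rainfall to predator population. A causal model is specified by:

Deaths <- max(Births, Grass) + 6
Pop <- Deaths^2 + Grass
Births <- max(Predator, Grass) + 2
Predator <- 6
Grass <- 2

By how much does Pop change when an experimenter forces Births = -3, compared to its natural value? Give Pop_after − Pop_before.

do(Births=-3) replaces the equation Births <- max(Predator, Grass) + 2 with the constant Births = -3.
Deaths = max(Births, Grass) + 6  [with Births=-3, Grass=2]  = 8
Pop = Deaths^2 + Grass  [with Deaths=8, Grass=2]  = 66
Without intervention: Births = max(Predator, Grass) + 2  [with Predator=6, Grass=2]  = 8; Deaths = max(Births, Grass) + 6  [with Births=8, Grass=2]  = 14; Pop = Deaths^2 + Grass  [with Deaths=14, Grass=2]  = 198.
Change = 66 − 198 = -132.

-132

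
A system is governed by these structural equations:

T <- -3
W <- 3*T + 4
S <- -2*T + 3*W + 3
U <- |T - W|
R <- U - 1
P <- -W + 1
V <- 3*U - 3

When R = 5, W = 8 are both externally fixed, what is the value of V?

Setting R = 5, W = 8 by intervention discards those variables' equations.
U = |T - W|  [with T=-3, W=8]  = 11
V = 3*U - 3  [with U=11]  = 30

30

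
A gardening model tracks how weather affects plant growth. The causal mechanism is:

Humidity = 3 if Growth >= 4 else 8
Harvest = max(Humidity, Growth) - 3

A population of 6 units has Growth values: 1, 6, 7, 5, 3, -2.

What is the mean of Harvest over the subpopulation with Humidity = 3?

3

Observing Humidity=3 restricts to units where Humidity's equation naturally yields 3: Growth ∈ {6, 7, 5}. In that subpopulation Harvest = 3, 4, 2, mean 3.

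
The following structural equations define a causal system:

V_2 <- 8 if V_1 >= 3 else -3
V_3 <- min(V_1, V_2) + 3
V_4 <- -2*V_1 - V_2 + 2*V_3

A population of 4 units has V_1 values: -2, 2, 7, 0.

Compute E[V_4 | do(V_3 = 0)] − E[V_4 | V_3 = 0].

-6.25

The intervention sets V_3=0 in all 4 units regardless of V_1. Recomputing V_4 per unit gives 7, -1, -22, 3; average -3.25.
E[V_4|V_3=0] averages over only the 3 units with V_3=0 (V_1 = -2, 2, 0): V_4 = 7, -1, 3, mean 3.
Difference = -3.25 − 3 = -6.25.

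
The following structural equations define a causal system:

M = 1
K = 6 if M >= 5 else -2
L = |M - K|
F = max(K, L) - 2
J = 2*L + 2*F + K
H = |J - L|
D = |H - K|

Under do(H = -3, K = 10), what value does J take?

The joint intervention fixes H = -3, K = 10, removing each variable's own equation.
L = |M - K|  [with M=1, K=10]  = 9
F = max(K, L) - 2  [with K=10, L=9]  = 8
J = 2*L + 2*F + K  [with L=9, F=8, K=10]  = 44

44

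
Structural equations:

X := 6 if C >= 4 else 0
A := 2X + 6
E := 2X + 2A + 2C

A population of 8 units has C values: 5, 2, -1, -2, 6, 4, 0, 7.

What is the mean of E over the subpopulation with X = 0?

E[E|X=0] averages over only the 4 units with X=0 (C = 2, -1, -2, 0): E = 16, 10, 8, 12, mean 11.5.

11.5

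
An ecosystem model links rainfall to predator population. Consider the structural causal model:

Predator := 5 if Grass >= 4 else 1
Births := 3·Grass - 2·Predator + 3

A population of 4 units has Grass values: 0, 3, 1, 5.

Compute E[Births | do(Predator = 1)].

Under do(Predator=1), Predator's equation is replaced by Predator=1 for every unit. Per-unit Births: 1, 10, 4, 16. Mean = 7.75.

7.75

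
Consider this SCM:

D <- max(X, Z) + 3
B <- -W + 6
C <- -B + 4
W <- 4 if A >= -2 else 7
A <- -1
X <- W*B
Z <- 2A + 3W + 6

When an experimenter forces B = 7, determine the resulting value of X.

The intervention breaks the incoming arrows to B: B <- -W + 6 no longer applies, and B = 7.
W = 4 if A >= -2 else 7  [with A=-1]  = 4
X = W*B  [with W=4, B=7]  = 28

28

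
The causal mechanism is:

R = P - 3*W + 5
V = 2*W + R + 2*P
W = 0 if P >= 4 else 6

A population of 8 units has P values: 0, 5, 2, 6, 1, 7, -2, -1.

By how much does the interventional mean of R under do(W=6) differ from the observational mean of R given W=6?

do(W=6) breaks W's dependence on P. With W=6 fixed, R across the units is -13, -8, -11, -7, -12, -6, -15, -14, mean -10.75.
E[R|W=6] averages over only the 5 units with W=6 (P = 0, 2, 1, -2, -1): R = -13, -11, -12, -15, -14, mean -13.
Difference = -10.75 − (-13) = 2.25.

2.25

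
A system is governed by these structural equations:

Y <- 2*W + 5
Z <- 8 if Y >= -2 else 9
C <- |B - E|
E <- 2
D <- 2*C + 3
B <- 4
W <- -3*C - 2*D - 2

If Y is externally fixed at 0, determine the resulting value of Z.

8

Intervening sets Y = 0 and removes its equation (Y <- 2*W + 5).
Z = 8 if Y >= -2 else 9  [with Y=0]  = 8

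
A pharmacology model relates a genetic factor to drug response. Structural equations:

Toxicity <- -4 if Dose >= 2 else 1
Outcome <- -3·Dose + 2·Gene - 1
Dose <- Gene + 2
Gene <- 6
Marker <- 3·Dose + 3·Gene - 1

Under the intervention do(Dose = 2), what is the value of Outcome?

5

do(Dose=2) replaces the equation Dose <- Gene + 2 with the constant Dose = 2.
Outcome = -3·Dose + 2·Gene - 1  [with Dose=2, Gene=6]  = 5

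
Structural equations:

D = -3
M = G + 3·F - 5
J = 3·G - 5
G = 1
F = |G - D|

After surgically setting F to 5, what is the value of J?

do(F=5) replaces the equation F = |G - D| with the constant F = 5.
J is not downstream of the intervention, so its value is determined by the original equations.
J = 3·G - 5  [with G=1]  = -2

-2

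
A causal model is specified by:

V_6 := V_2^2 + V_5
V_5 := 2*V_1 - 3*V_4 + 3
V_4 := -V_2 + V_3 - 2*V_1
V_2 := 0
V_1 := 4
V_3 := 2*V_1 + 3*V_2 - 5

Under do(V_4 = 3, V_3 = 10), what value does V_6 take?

2

The joint intervention fixes V_4 = 3, V_3 = 10, removing each variable's own equation.
V_5 = 2*V_1 - 3*V_4 + 3  [with V_1=4, V_4=3]  = 2
V_6 = V_2^2 + V_5  [with V_2=0, V_5=2]  = 2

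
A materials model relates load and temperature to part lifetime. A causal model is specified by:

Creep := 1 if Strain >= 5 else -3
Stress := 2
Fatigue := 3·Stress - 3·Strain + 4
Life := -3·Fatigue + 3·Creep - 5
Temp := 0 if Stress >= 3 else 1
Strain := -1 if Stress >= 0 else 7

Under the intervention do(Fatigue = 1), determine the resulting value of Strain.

Under do(Fatigue=1), the mechanism Fatigue := 3·Stress - 3·Strain + 4 is discarded; Fatigue is fixed at 1.
No directed path runs from Fatigue to Strain, so Strain keeps its natural value.
Strain = -1 if Stress >= 0 else 7  [with Stress=2]  = -1

-1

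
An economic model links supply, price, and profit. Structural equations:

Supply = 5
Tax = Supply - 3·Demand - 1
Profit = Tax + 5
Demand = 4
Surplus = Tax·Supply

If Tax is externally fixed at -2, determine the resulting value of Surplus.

do(Tax=-2) replaces the equation Tax = Supply - 3·Demand - 1 with the constant Tax = -2.
Surplus = Tax·Supply  [with Tax=-2, Supply=5]  = -10

-10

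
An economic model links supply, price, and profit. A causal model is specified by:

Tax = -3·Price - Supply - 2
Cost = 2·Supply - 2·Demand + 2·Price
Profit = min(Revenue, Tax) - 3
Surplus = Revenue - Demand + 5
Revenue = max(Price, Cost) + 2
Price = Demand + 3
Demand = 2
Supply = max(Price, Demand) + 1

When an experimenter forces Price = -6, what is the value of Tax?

13

Under do(Price=-6), the mechanism Price = Demand + 3 is discarded; Price is fixed at -6.
Supply = max(Price, Demand) + 1  [with Price=-6, Demand=2]  = 3
Tax = -3·Price - Supply - 2  [with Price=-6, Supply=3]  = 13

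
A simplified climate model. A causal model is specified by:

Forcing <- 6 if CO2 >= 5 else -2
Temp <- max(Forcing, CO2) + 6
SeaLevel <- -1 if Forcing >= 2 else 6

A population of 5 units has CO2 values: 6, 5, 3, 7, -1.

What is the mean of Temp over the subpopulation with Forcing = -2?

Observing Forcing=-2 restricts to units where Forcing's equation naturally yields -2: CO2 ∈ {3, -1}. In that subpopulation Temp = 9, 5, mean 7.

7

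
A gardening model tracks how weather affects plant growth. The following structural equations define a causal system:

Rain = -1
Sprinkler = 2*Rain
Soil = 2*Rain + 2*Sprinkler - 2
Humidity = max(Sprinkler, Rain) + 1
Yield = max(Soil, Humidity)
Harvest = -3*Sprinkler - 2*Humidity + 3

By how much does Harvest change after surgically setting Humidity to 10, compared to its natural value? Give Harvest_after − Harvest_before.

-20

Under do(Humidity=10), the mechanism Humidity = max(Sprinkler, Rain) + 1 is discarded; Humidity is fixed at 10.
Sprinkler = 2*Rain  [with Rain=-1]  = -2
Harvest = -3*Sprinkler - 2*Humidity + 3  [with Sprinkler=-2, Humidity=10]  = -11
Without intervention: Sprinkler = 2*Rain  [with Rain=-1]  = -2; Humidity = max(Sprinkler, Rain) + 1  [with Sprinkler=-2, Rain=-1]  = 0; Harvest = -3*Sprinkler - 2*Humidity + 3  [with Sprinkler=-2, Humidity=0]  = 9.
Change = -11 − 9 = -20.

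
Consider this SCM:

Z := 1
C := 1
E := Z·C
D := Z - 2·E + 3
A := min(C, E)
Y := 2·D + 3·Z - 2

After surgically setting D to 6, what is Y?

Under do(D=6), the mechanism D := Z - 2·E + 3 is discarded; D is fixed at 6.
Y = 2·D + 3·Z - 2  [with D=6, Z=1]  = 13

13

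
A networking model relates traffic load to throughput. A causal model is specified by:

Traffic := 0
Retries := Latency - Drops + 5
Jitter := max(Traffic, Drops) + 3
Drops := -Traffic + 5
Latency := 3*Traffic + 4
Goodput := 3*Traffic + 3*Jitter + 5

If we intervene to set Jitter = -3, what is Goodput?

-4

The intervention breaks the incoming arrows to Jitter: Jitter := max(Traffic, Drops) + 3 no longer applies, and Jitter = -3.
Goodput = 3*Traffic + 3*Jitter + 5  [with Traffic=0, Jitter=-3]  = -4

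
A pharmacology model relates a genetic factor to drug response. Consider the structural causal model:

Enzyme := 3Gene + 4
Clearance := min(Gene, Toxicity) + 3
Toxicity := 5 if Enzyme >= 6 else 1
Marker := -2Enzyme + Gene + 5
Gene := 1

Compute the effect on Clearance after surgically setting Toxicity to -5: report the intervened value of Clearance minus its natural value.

Intervening sets Toxicity = -5 and removes its equation (Toxicity := 5 if Enzyme >= 6 else 1).
Clearance = min(Gene, Toxicity) + 3  [with Gene=1, Toxicity=-5]  = -2
Without intervention: Enzyme = 3Gene + 4  [with Gene=1]  = 7; Toxicity = 5 if Enzyme >= 6 else 1  [with Enzyme=7]  = 5; Clearance = min(Gene, Toxicity) + 3  [with Gene=1, Toxicity=5]  = 4.
Change = -2 − 4 = -6.

-6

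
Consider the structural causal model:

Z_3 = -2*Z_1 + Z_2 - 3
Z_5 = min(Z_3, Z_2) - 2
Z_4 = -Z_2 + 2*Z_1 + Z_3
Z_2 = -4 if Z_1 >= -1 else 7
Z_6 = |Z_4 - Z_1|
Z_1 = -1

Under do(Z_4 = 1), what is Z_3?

Under do(Z_4=1), the mechanism Z_4 = -Z_2 + 2*Z_1 + Z_3 is discarded; Z_4 is fixed at 1.
Since Z_3 is not a descendant of the intervened variable, it is unaffected.
Z_2 = -4 if Z_1 >= -1 else 7  [with Z_1=-1]  = -4
Z_3 = -2*Z_1 + Z_2 - 3  [with Z_1=-1, Z_2=-4]  = -5

-5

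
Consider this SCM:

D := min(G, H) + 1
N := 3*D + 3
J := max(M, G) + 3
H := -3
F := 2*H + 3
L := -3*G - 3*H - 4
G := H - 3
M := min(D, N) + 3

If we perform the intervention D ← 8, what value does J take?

The intervention breaks the incoming arrows to D: D := min(G, H) + 1 no longer applies, and D = 8.
G = H - 3  [with H=-3]  = -6
N = 3*D + 3  [with D=8]  = 27
M = min(D, N) + 3  [with D=8, N=27]  = 11
J = max(M, G) + 3  [with M=11, G=-6]  = 14

14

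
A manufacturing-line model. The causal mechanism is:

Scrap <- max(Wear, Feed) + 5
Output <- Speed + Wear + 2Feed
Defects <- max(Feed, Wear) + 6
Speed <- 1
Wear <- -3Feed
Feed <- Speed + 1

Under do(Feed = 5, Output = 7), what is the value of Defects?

The joint intervention fixes Feed = 5, Output = 7, removing each variable's own equation.
Wear = -3Feed  [with Feed=5]  = -15
Defects = max(Feed, Wear) + 6  [with Feed=5, Wear=-15]  = 11

11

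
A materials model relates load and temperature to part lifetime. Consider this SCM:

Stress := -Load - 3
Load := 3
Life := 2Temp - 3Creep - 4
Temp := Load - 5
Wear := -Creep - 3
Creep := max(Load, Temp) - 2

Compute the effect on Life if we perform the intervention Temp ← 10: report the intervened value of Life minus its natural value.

3

The intervention breaks the incoming arrows to Temp: Temp := Load - 5 no longer applies, and Temp = 10.
Creep = max(Load, Temp) - 2  [with Load=3, Temp=10]  = 8
Life = 2Temp - 3Creep - 4  [with Temp=10, Creep=8]  = -8
Without intervention: Temp = Load - 5  [with Load=3]  = -2; Creep = max(Load, Temp) - 2  [with Load=3, Temp=-2]  = 1; Life = 2Temp - 3Creep - 4  [with Temp=-2, Creep=1]  = -11.
Change = -8 − (-11) = 3.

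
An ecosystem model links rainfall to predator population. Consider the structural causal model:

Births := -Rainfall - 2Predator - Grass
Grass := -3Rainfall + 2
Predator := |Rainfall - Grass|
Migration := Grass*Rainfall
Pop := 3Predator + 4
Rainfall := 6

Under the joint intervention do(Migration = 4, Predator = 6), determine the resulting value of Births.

Under do(Migration = 4, Predator = 6), each intervened variable's structural equation is replaced by its fixed value.
Grass = -3Rainfall + 2  [with Rainfall=6]  = -16
Births = -Rainfall - 2Predator - Grass  [with Rainfall=6, Predator=6, Grass=-16]  = -2

-2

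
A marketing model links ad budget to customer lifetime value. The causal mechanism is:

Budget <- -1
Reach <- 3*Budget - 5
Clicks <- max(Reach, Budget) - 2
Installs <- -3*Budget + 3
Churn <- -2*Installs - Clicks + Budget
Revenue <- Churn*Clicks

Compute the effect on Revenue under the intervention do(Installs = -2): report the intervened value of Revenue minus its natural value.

-48

Under do(Installs=-2), the mechanism Installs <- -3*Budget + 3 is discarded; Installs is fixed at -2.
Reach = 3*Budget - 5  [with Budget=-1]  = -8
Clicks = max(Reach, Budget) - 2  [with Reach=-8, Budget=-1]  = -3
Churn = -2*Installs - Clicks + Budget  [with Installs=-2, Clicks=-3, Budget=-1]  = 6
Revenue = Churn*Clicks  [with Churn=6, Clicks=-3]  = -18
Without intervention: Reach = 3*Budget - 5  [with Budget=-1]  = -8; Clicks = max(Reach, Budget) - 2  [with Reach=-8, Budget=-1]  = -3; Installs = -3*Budget + 3  [with Budget=-1]  = 6; Churn = -2*Installs - Clicks + Budget  [with Installs=6, Clicks=-3, Budget=-1]  = -10; Revenue = Churn*Clicks  [with Churn=-10, Clicks=-3]  = 30.
Change = -18 − 30 = -48.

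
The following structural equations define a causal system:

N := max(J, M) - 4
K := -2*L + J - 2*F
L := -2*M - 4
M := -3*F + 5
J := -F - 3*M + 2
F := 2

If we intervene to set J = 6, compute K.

The intervention breaks the incoming arrows to J: J := -F - 3*M + 2 no longer applies, and J = 6.
M = -3*F + 5  [with F=2]  = -1
L = -2*M - 4  [with M=-1]  = -2
K = -2*L + J - 2*F  [with L=-2, J=6, F=2]  = 6

6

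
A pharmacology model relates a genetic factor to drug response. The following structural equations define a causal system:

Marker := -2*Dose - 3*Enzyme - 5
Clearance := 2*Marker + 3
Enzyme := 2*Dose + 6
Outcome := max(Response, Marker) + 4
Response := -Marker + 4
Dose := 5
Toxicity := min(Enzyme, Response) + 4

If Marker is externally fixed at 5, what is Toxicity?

3

do(Marker=5) replaces the equation Marker := -2*Dose - 3*Enzyme - 5 with the constant Marker = 5.
Enzyme = 2*Dose + 6  [with Dose=5]  = 16
Response = -Marker + 4  [with Marker=5]  = -1
Toxicity = min(Enzyme, Response) + 4  [with Enzyme=16, Response=-1]  = 3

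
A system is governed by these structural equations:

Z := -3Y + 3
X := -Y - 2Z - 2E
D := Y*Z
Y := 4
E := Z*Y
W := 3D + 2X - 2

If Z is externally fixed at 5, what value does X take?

-54

Under do(Z=5), the mechanism Z := -3Y + 3 is discarded; Z is fixed at 5.
E = Z*Y  [with Z=5, Y=4]  = 20
X = -Y - 2Z - 2E  [with Y=4, Z=5, E=20]  = -54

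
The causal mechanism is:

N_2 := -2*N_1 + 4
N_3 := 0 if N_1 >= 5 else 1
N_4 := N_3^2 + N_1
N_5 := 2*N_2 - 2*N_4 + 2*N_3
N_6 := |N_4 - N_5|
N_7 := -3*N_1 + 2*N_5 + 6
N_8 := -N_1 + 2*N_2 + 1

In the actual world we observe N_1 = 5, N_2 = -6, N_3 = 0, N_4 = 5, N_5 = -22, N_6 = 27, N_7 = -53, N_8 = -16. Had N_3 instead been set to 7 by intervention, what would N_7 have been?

The intervention breaks the incoming arrows to N_3: N_3 := 0 if N_1 >= 5 else 1 no longer applies, and N_3 = 7.
N_2 = -2*N_1 + 4  [with N_1=5]  = -6
N_4 = N_3^2 + N_1  [with N_3=7, N_1=5]  = 54
N_5 = 2*N_2 - 2*N_4 + 2*N_3  [with N_2=-6, N_4=54, N_3=7]  = -106
N_7 = -3*N_1 + 2*N_5 + 6  [with N_1=5, N_5=-106]  = -221

-221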